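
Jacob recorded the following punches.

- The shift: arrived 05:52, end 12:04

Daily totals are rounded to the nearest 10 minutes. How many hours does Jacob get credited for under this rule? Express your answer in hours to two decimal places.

6.17 hours

The shift: 05:52–12:04 = 6 h 12 min → rounds to 6 h 10 min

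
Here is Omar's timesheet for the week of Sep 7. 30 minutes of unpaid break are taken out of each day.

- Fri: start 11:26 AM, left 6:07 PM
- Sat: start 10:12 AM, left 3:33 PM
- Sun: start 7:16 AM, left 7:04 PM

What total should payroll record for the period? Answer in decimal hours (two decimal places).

22.33 hours

Fri: 11:26 AM–6:07 PM = 6 h 41 min; less 30 min break → 6 h 11 min
Sat: 10:12 AM–3:33 PM = 5 h 21 min; less 30 min break → 4 h 51 min
Sun: 7:16 AM–7:04 PM = 11 h 48 min; less 30 min break → 11 h 18 min
Total: 6 h 11 min + 4 h 51 min + 11 h 18 min = 22 h 20 min.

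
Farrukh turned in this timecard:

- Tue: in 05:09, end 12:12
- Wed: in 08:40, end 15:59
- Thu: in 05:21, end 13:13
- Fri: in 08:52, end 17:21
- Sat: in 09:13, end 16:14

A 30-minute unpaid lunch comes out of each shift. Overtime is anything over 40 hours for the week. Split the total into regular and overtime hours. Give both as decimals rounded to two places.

Regular 35.23 hours, overtime 0.00 hours

Tue: 05:09–12:12 = 7 h 3 min; less 30 min break → 6 h 33 min
Wed: 08:40–15:59 = 7 h 19 min; less 30 min break → 6 h 49 min
Thu: 05:21–13:13 = 7 h 52 min; less 30 min break → 7 h 22 min
Fri: 08:52–17:21 = 8 h 29 min; less 30 min break → 7 h 59 min
Sat: 09:13–16:14 = 7 h 1 min; less 30 min break → 6 h 31 min
Total worked: 35 h 14 min = 35.23 h.
Threshold 40 h → overtime 0 h 0 min, regular 35 h 14 min.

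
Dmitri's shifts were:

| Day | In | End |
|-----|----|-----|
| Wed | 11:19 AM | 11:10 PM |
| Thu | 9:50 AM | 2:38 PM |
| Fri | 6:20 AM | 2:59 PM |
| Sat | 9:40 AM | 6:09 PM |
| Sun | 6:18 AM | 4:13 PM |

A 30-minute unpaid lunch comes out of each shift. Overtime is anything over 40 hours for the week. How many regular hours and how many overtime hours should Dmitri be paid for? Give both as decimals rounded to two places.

Regular 40.00 hours, overtime 1.20 hours

Wed: 11:19 AM–11:10 PM = 11 h 51 min; less 30 min break → 11 h 21 min
Thu: 9:50 AM–2:38 PM = 4 h 48 min; less 30 min break → 4 h 18 min
Fri: 6:20 AM–2:59 PM = 8 h 39 min; less 30 min break → 8 h 9 min
Sat: 9:40 AM–6:09 PM = 8 h 29 min; less 30 min break → 7 h 59 min
Sun: 6:18 AM–4:13 PM = 9 h 55 min; less 30 min break → 9 h 25 min
Total worked: 41 h 12 min = 41.20 h.
Threshold 40 h → overtime 1 h 12 min, regular 40 h 0 min.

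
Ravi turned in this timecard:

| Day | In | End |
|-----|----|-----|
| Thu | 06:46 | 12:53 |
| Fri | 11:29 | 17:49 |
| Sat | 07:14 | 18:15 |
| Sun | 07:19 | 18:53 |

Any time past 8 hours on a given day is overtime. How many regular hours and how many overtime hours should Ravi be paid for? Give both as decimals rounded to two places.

Regular 28.45 hours, overtime 6.58 hours

Thu: 06:46–12:53 = 6 h 7 min
Fri: 11:29–17:49 = 6 h 20 min
Sat: 07:14–18:15 = 11 h 1 min
Sun: 07:19–18:53 = 11 h 34 min
Thu reg 6 h 7 min / OT 0 h 0 min; Fri reg 6 h 20 min / OT 0 h 0 min; Sat reg 8 h 0 min / OT 3 h 1 min; Sun reg 8 h 0 min / OT 3 h 34 min.
Totals: regular 28 h 27 min, overtime 6 h 35 min.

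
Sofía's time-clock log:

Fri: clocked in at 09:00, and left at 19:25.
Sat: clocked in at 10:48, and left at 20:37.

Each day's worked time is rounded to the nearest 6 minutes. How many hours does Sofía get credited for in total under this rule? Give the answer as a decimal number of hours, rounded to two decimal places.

20.20 hours

Fri: 09:00–19:25 = 10 h 25 min → rounds to 10 h 24 min
Sat: 10:48–20:37 = 9 h 49 min → rounds to 9 h 48 min
Total credited: 20 h 12 min.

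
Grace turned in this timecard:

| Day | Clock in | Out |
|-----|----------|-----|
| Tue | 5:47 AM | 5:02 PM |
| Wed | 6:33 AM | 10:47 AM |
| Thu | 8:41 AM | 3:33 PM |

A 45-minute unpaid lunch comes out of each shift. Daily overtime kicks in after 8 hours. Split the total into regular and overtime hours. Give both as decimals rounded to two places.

Tue: 5:47 AM–5:02 PM = 11 h 15 min; less 45 min break → 10 h 30 min
Wed: 6:33 AM–10:47 AM = 4 h 14 min; less 45 min break → 3 h 29 min
Thu: 8:41 AM–3:33 PM = 6 h 52 min; less 45 min break → 6 h 7 min
Tue reg 8 h 0 min / OT 2 h 30 min; Wed reg 3 h 29 min / OT 0 h 0 min; Thu reg 6 h 7 min / OT 0 h 0 min.
Totals: regular 17 h 36 min, overtime 2 h 30 min.

Regular 17.60 hours, overtime 2.50 hours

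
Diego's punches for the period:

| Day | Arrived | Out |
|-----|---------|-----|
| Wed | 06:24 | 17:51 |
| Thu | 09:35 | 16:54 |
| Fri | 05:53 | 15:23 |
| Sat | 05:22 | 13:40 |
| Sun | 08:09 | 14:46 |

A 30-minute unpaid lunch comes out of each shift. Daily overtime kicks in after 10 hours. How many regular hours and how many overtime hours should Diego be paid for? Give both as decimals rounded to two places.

Wed: 06:24–17:51 = 11 h 27 min; less 30 min break → 10 h 57 min
Thu: 09:35–16:54 = 7 h 19 min; less 30 min break → 6 h 49 min
Fri: 05:53–15:23 = 9 h 30 min; less 30 min break → 9 h 0 min
Sat: 05:22–13:40 = 8 h 18 min; less 30 min break → 7 h 48 min
Sun: 08:09–14:46 = 6 h 37 min; less 30 min break → 6 h 7 min
Wed reg 10 h 0 min / OT 0 h 57 min; Thu reg 6 h 49 min / OT 0 h 0 min; Fri reg 9 h 0 min / OT 0 h 0 min; Sat reg 7 h 48 min / OT 0 h 0 min; Sun reg 6 h 7 min / OT 0 h 0 min.
Totals: regular 39 h 44 min, overtime 0 h 57 min.

Regular 39.73 hours, overtime 0.95 hours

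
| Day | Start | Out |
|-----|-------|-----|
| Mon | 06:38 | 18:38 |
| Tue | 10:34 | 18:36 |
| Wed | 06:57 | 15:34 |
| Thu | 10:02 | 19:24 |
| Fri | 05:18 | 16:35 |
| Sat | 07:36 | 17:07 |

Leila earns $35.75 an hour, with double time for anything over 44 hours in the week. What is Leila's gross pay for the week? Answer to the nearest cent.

$2632.39

Mon: 06:38–18:38 = 12 h 0 min
Tue: 10:34–18:36 = 8 h 2 min
Wed: 06:57–15:34 = 8 h 37 min
Thu: 10:02–19:24 = 9 h 22 min
Fri: 05:18–16:35 = 11 h 17 min
Sat: 07:36–17:07 = 9 h 31 min
Total worked: 58 h 49 min = 3529 min.
Regular 44 h 0 min = 2640 min at $35.75/h; overtime 14 h 49 min = 889 min at $71.50/h.
Pay = (2640 × $35.75 + 889 × $71.50) ÷ 60 = $2632.39.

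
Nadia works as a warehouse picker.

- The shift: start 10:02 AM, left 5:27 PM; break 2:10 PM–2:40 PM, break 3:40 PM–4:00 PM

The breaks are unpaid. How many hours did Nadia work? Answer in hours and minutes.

The shift: 10:02 AM–5:27 PM = 7 h 25 min; less 50 min break → 6 h 35 min

6 h 35 min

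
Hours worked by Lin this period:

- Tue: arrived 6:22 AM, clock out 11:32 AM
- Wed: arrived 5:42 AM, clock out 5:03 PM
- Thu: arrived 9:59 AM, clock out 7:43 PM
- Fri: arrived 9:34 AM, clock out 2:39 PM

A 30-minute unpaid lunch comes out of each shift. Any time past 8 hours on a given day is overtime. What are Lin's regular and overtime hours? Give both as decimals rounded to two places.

Tue: 6:22 AM–11:32 AM = 5 h 10 min; less 30 min break → 4 h 40 min
Wed: 5:42 AM–5:03 PM = 11 h 21 min; less 30 min break → 10 h 51 min
Thu: 9:59 AM–7:43 PM = 9 h 44 min; less 30 min break → 9 h 14 min
Fri: 9:34 AM–2:39 PM = 5 h 5 min; less 30 min break → 4 h 35 min
Tue reg 4 h 40 min / OT 0 h 0 min; Wed reg 8 h 0 min / OT 2 h 51 min; Thu reg 8 h 0 min / OT 1 h 14 min; Fri reg 4 h 35 min / OT 0 h 0 min.
Totals: regular 25 h 15 min, overtime 4 h 5 min.

Regular 25.25 hours, overtime 4.08 hours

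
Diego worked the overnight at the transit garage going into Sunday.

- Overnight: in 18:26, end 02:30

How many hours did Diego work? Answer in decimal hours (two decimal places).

Overnight: 18:26 → midnight = 5 h 34 min; midnight → 02:30 = 2 h 30 min; span 8 h 4 min

8.07 hours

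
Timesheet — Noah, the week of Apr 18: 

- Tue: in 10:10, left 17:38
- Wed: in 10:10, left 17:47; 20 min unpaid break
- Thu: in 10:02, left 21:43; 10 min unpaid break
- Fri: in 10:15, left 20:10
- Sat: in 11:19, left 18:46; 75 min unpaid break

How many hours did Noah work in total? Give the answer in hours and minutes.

42 h 23 min

Tue: 10:10–17:38 = 7 h 28 min
Wed: 10:10–17:47 = 7 h 37 min; less 20 min break → 7 h 17 min
Thu: 10:02–21:43 = 11 h 41 min; less 10 min break → 11 h 31 min
Fri: 10:15–20:10 = 9 h 55 min
Sat: 11:19–18:46 = 7 h 27 min; less 75 min break → 6 h 12 min
Total: 7 h 28 min + 7 h 17 min + 11 h 31 min + 9 h 55 min + 6 h 12 min = 42 h 23 min.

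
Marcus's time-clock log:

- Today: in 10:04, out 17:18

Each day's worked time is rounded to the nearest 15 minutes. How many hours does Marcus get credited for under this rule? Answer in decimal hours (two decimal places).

Today: 10:04–17:18 = 7 h 14 min → rounds to 7 h 15 min

7.25 hours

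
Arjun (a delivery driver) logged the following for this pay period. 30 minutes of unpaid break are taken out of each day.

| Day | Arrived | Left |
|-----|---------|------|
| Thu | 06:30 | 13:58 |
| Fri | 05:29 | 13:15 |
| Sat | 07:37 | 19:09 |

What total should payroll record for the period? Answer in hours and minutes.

25 h 16 min

Thu: 06:30–13:58 = 7 h 28 min; less 30 min break → 6 h 58 min
Fri: 05:29–13:15 = 7 h 46 min; less 30 min break → 7 h 16 min
Sat: 07:37–19:09 = 11 h 32 min; less 30 min break → 11 h 2 min
Total: 6 h 58 min + 7 h 16 min + 11 h 2 min = 25 h 16 min.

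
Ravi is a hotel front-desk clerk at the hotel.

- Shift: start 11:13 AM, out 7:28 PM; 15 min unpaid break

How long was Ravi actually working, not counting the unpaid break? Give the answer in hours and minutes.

8 h 0 min

Shift: 11:13 AM–7:28 PM = 8 h 15 min; less 15 min break → 8 h 0 min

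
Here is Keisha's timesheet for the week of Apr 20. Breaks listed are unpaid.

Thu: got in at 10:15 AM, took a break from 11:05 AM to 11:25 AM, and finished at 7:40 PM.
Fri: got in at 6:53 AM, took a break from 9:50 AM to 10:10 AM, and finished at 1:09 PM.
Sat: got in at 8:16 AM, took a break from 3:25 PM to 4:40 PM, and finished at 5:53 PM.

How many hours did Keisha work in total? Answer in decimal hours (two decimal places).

Thu: 10:15 AM–7:40 PM = 9 h 25 min; less 20 min break → 9 h 5 min
Fri: 6:53 AM–1:09 PM = 6 h 16 min; less 20 min break → 5 h 56 min
Sat: 8:16 AM–5:53 PM = 9 h 37 min; less 75 min break → 8 h 22 min
Total: 9 h 5 min + 5 h 56 min + 8 h 22 min = 23 h 23 min.

23.38 hours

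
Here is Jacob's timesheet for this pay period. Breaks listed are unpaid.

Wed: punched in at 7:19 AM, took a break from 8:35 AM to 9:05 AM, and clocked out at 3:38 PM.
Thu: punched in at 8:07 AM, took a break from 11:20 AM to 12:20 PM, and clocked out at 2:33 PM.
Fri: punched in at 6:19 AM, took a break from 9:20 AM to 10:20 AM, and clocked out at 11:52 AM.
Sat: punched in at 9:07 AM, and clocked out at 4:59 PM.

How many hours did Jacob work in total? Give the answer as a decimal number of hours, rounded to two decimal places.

25.67 hours

Wed: 7:19 AM–3:38 PM = 8 h 19 min; less 30 min break → 7 h 49 min
Thu: 8:07 AM–2:33 PM = 6 h 26 min; less 60 min break → 5 h 26 min
Fri: 6:19 AM–11:52 AM = 5 h 33 min; less 60 min break → 4 h 33 min
Sat: 9:07 AM–4:59 PM = 7 h 52 min
Total: 7 h 49 min + 5 h 26 min + 4 h 33 min + 7 h 52 min = 25 h 40 min.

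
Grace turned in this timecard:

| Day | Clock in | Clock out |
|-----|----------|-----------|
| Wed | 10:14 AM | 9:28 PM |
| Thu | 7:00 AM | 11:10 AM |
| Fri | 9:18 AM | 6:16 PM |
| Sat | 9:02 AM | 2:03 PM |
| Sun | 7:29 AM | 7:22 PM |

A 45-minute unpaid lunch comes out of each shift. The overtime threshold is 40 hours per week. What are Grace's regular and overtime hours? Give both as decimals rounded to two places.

Wed: 10:14 AM–9:28 PM = 11 h 14 min; less 45 min break → 10 h 29 min
Thu: 7:00 AM–11:10 AM = 4 h 10 min; less 45 min break → 3 h 25 min
Fri: 9:18 AM–6:16 PM = 8 h 58 min; less 45 min break → 8 h 13 min
Sat: 9:02 AM–2:03 PM = 5 h 1 min; less 45 min break → 4 h 16 min
Sun: 7:29 AM–7:22 PM = 11 h 53 min; less 45 min break → 11 h 8 min
Total worked: 37 h 31 min = 37.52 h.
Threshold 40 h → overtime 0 h 0 min, regular 37 h 31 min.

Regular 37.52 hours, overtime 0.00 hours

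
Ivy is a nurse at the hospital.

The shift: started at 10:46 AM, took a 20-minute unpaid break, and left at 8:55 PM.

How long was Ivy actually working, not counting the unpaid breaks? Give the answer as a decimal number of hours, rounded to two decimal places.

9.82 hours

The shift: 10:46 AM–8:55 PM = 10 h 9 min; less 20 min break → 9 h 49 min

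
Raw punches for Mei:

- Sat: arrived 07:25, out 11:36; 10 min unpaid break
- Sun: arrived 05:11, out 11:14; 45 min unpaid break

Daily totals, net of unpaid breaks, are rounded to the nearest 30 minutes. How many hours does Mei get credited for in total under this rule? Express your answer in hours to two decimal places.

Sat: 07:25–11:36 = 4 h 11 min − 10 min = 4 h 1 min → rounds to 4 h 0 min
Sun: 05:11–11:14 = 6 h 3 min − 45 min = 5 h 18 min → rounds to 5 h 30 min
Total credited: 9 h 30 min.

9.50 hours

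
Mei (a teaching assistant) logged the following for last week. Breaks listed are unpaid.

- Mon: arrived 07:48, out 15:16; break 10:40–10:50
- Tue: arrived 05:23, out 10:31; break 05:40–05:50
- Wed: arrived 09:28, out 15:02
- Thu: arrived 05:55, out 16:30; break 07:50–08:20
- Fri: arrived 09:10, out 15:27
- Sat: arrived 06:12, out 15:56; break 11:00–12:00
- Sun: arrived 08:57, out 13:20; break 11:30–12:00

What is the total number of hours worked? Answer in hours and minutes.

46 h 49 min

Mon: 07:48–15:16 = 7 h 28 min; less 10 min break → 7 h 18 min
Tue: 05:23–10:31 = 5 h 8 min; less 10 min break → 4 h 58 min
Wed: 09:28–15:02 = 5 h 34 min
Thu: 05:55–16:30 = 10 h 35 min; less 30 min break → 10 h 5 min
Fri: 09:10–15:27 = 6 h 17 min
Sat: 06:12–15:56 = 9 h 44 min; less 60 min break → 8 h 44 min
Sun: 08:57–13:20 = 4 h 23 min; less 30 min break → 3 h 53 min
Total: 7 h 18 min + 4 h 58 min + 5 h 34 min + 10 h 5 min + 6 h 17 min + 8 h 44 min + 3 h 53 min = 46 h 49 min.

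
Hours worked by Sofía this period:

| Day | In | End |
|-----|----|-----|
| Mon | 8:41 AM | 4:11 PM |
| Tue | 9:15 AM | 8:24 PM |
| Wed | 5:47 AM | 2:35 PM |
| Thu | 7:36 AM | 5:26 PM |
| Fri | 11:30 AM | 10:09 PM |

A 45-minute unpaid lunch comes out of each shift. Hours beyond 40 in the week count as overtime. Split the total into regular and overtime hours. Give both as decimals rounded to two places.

Mon: 8:41 AM–4:11 PM = 7 h 30 min; less 45 min break → 6 h 45 min
Tue: 9:15 AM–8:24 PM = 11 h 9 min; less 45 min break → 10 h 24 min
Wed: 5:47 AM–2:35 PM = 8 h 48 min; less 45 min break → 8 h 3 min
Thu: 7:36 AM–5:26 PM = 9 h 50 min; less 45 min break → 9 h 5 min
Fri: 11:30 AM–10:09 PM = 10 h 39 min; less 45 min break → 9 h 54 min
Total worked: 44 h 11 min = 44.18 h.
Threshold 40 h → overtime 4 h 11 min, regular 40 h 0 min.

Regular 40.00 hours, overtime 4.18 hours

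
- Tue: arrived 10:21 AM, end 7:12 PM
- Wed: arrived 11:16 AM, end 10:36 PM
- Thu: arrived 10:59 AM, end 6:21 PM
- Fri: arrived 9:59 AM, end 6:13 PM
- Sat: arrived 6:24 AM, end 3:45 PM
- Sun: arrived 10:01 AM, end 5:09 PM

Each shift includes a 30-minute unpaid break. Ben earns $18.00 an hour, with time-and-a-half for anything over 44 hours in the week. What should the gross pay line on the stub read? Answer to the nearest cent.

Tue: 10:21 AM–7:12 PM = 8 h 51 min; less 30 min break → 8 h 21 min
Wed: 11:16 AM–10:36 PM = 11 h 20 min; less 30 min break → 10 h 50 min
Thu: 10:59 AM–6:21 PM = 7 h 22 min; less 30 min break → 6 h 52 min
Fri: 9:59 AM–6:13 PM = 8 h 14 min; less 30 min break → 7 h 44 min
Sat: 6:24 AM–3:45 PM = 9 h 21 min; less 30 min break → 8 h 51 min
Sun: 10:01 AM–5:09 PM = 7 h 8 min; less 30 min break → 6 h 38 min
Total worked: 49 h 16 min = 2956 min.
Regular 44 h 0 min = 2640 min at $18.00/h; overtime 5 h 16 min = 316 min at $27.00/h.
Pay = (2640 × $18.00 + 316 × $27.00) ÷ 60 = $934.20.

$934.20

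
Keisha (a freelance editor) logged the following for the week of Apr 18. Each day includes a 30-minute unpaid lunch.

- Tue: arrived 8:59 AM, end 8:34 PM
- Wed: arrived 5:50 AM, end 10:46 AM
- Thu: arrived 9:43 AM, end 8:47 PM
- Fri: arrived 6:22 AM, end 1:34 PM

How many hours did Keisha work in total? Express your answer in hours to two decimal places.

32.78 hours

Tue: 8:59 AM–8:34 PM = 11 h 35 min; less 30 min break → 11 h 5 min
Wed: 5:50 AM–10:46 AM = 4 h 56 min; less 30 min break → 4 h 26 min
Thu: 9:43 AM–8:47 PM = 11 h 4 min; less 30 min break → 10 h 34 min
Fri: 6:22 AM–1:34 PM = 7 h 12 min; less 30 min break → 6 h 42 min
Total: 11 h 5 min + 4 h 26 min + 10 h 34 min + 6 h 42 min = 32 h 47 min.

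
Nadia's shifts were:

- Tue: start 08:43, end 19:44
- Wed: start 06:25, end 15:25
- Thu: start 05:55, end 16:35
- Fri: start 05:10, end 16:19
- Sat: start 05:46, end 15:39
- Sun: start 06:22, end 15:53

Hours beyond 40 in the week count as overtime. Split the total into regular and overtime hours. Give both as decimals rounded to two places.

Tue: 08:43–19:44 = 11 h 1 min
Wed: 06:25–15:25 = 9 h 0 min
Thu: 05:55–16:35 = 10 h 40 min
Fri: 05:10–16:19 = 11 h 9 min
Sat: 05:46–15:39 = 9 h 53 min
Sun: 06:22–15:53 = 9 h 31 min
Total worked: 61 h 14 min = 61.23 h.
Threshold 40 h → overtime 21 h 14 min, regular 40 h 0 min.

Regular 40.00 hours, overtime 21.23 hours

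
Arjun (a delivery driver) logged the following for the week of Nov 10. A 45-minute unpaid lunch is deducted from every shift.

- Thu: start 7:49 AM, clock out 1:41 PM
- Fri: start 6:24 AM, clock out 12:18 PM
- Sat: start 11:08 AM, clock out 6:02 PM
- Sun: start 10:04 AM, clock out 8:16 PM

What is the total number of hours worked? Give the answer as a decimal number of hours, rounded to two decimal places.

25.87 hours

Thu: 7:49 AM–1:41 PM = 5 h 52 min; less 45 min break → 5 h 7 min
Fri: 6:24 AM–12:18 PM = 5 h 54 min; less 45 min break → 5 h 9 min
Sat: 11:08 AM–6:02 PM = 6 h 54 min; less 45 min break → 6 h 9 min
Sun: 10:04 AM–8:16 PM = 10 h 12 min; less 45 min break → 9 h 27 min
Total: 5 h 7 min + 5 h 9 min + 6 h 9 min + 9 h 27 min = 25 h 52 min.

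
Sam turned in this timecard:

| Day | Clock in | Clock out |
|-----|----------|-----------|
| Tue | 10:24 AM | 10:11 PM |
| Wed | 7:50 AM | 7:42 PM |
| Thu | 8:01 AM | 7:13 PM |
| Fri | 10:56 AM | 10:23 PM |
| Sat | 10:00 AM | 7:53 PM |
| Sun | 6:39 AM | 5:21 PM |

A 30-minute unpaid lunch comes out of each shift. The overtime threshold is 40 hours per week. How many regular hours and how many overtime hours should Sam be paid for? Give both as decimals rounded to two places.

Regular 40.00 hours, overtime 23.88 hours

Tue: 10:24 AM–10:11 PM = 11 h 47 min; less 30 min break → 11 h 17 min
Wed: 7:50 AM–7:42 PM = 11 h 52 min; less 30 min break → 11 h 22 min
Thu: 8:01 AM–7:13 PM = 11 h 12 min; less 30 min break → 10 h 42 min
Fri: 10:56 AM–10:23 PM = 11 h 27 min; less 30 min break → 10 h 57 min
Sat: 10:00 AM–7:53 PM = 9 h 53 min; less 30 min break → 9 h 23 min
Sun: 6:39 AM–5:21 PM = 10 h 42 min; less 30 min break → 10 h 12 min
Total worked: 63 h 53 min = 63.88 h.
Threshold 40 h → overtime 23 h 53 min, regular 40 h 0 min.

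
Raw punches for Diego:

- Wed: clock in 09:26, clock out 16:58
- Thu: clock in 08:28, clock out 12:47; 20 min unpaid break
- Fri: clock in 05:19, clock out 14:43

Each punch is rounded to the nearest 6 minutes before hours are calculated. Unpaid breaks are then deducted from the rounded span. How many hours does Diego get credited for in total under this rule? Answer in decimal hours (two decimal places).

Wed: in 09:26→09:24, out 16:58→17:00; 7 h 36 min
Thu: in 08:28→08:30, out 12:47→12:48; 4 h 18 min − 20 min = 3 h 58 min
Fri: in 05:19→05:18, out 14:43→14:42; 9 h 24 min
Total credited: 20 h 58 min.

20.97 hours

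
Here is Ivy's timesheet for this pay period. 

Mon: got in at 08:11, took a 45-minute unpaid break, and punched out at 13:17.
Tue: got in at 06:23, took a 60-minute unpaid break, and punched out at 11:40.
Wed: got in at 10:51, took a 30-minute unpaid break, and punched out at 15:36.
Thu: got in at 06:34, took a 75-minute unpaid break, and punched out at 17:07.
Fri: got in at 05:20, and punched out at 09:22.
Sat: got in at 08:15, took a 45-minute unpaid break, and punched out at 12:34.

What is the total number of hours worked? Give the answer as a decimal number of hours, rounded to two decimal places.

Mon: 08:11–13:17 = 5 h 6 min; less 45 min break → 4 h 21 min
Tue: 06:23–11:40 = 5 h 17 min; less 60 min break → 4 h 17 min
Wed: 10:51–15:36 = 4 h 45 min; less 30 min break → 4 h 15 min
Thu: 06:34–17:07 = 10 h 33 min; less 75 min break → 9 h 18 min
Fri: 05:20–09:22 = 4 h 2 min
Sat: 08:15–12:34 = 4 h 19 min; less 45 min break → 3 h 34 min
Total: 4 h 21 min + 4 h 17 min + 4 h 15 min + 9 h 18 min + 4 h 2 min + 3 h 34 min = 29 h 47 min.

29.78 hours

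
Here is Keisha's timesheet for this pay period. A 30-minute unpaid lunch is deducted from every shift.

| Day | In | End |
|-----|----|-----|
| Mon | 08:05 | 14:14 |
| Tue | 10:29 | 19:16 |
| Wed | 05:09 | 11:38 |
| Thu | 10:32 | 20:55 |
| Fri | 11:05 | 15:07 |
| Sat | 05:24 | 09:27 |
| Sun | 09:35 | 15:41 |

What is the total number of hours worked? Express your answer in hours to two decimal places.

42.48 hours

Mon: 08:05–14:14 = 6 h 9 min; less 30 min break → 5 h 39 min
Tue: 10:29–19:16 = 8 h 47 min; less 30 min break → 8 h 17 min
Wed: 05:09–11:38 = 6 h 29 min; less 30 min break → 5 h 59 min
Thu: 10:32–20:55 = 10 h 23 min; less 30 min break → 9 h 53 min
Fri: 11:05–15:07 = 4 h 2 min; less 30 min break → 3 h 32 min
Sat: 05:24–09:27 = 4 h 3 min; less 30 min break → 3 h 33 min
Sun: 09:35–15:41 = 6 h 6 min; less 30 min break → 5 h 36 min
Total: 5 h 39 min + 8 h 17 min + 5 h 59 min + 9 h 53 min + 3 h 32 min + 3 h 33 min + 5 h 36 min = 42 h 29 min.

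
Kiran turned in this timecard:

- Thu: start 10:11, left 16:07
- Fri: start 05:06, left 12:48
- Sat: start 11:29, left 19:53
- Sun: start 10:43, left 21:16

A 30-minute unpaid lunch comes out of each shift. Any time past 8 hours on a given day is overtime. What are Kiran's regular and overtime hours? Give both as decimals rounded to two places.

Regular 28.53 hours, overtime 2.05 hours

Thu: 10:11–16:07 = 5 h 56 min; less 30 min break → 5 h 26 min
Fri: 05:06–12:48 = 7 h 42 min; less 30 min break → 7 h 12 min
Sat: 11:29–19:53 = 8 h 24 min; less 30 min break → 7 h 54 min
Sun: 10:43–21:16 = 10 h 33 min; less 30 min break → 10 h 3 min
Thu reg 5 h 26 min / OT 0 h 0 min; Fri reg 7 h 12 min / OT 0 h 0 min; Sat reg 7 h 54 min / OT 0 h 0 min; Sun reg 8 h 0 min / OT 2 h 3 min.
Totals: regular 28 h 32 min, overtime 2 h 3 min.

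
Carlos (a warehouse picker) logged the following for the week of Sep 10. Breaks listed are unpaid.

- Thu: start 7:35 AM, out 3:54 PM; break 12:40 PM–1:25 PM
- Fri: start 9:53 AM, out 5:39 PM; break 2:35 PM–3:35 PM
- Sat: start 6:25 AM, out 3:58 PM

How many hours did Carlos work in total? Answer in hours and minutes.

Thu: 7:35 AM–3:54 PM = 8 h 19 min; less 45 min break → 7 h 34 min
Fri: 9:53 AM–5:39 PM = 7 h 46 min; less 60 min break → 6 h 46 min
Sat: 6:25 AM–3:58 PM = 9 h 33 min
Total: 7 h 34 min + 6 h 46 min + 9 h 33 min = 23 h 53 min.

23 h 53 min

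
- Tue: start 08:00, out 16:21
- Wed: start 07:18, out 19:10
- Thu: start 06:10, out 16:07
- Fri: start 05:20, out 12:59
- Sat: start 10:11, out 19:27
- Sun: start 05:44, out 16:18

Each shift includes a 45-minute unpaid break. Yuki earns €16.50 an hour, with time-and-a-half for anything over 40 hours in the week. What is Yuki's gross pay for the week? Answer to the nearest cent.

€985.46

Tue: 08:00–16:21 = 8 h 21 min; less 45 min break → 7 h 36 min
Wed: 07:18–19:10 = 11 h 52 min; less 45 min break → 11 h 7 min
Thu: 06:10–16:07 = 9 h 57 min; less 45 min break → 9 h 12 min
Fri: 05:20–12:59 = 7 h 39 min; less 45 min break → 6 h 54 min
Sat: 10:11–19:27 = 9 h 16 min; less 45 min break → 8 h 31 min
Sun: 05:44–16:18 = 10 h 34 min; less 45 min break → 9 h 49 min
Total worked: 53 h 9 min = 3189 min.
Regular 40 h 0 min = 2400 min at €16.50/h; overtime 13 h 9 min = 789 min at €24.75/h.
Pay = (2400 × €16.50 + 789 × €24.75) ÷ 60 = €985.46.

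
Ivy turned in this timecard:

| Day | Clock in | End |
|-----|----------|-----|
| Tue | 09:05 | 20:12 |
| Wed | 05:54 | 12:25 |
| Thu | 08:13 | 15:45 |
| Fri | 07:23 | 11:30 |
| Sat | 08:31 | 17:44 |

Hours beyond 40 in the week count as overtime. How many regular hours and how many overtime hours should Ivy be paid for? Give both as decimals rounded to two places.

Regular 38.50 hours, overtime 0.00 hours

Tue: 09:05–20:12 = 11 h 7 min
Wed: 05:54–12:25 = 6 h 31 min
Thu: 08:13–15:45 = 7 h 32 min
Fri: 07:23–11:30 = 4 h 7 min
Sat: 08:31–17:44 = 9 h 13 min
Total worked: 38 h 30 min = 38.50 h.
Threshold 40 h → overtime 0 h 0 min, regular 38 h 30 min.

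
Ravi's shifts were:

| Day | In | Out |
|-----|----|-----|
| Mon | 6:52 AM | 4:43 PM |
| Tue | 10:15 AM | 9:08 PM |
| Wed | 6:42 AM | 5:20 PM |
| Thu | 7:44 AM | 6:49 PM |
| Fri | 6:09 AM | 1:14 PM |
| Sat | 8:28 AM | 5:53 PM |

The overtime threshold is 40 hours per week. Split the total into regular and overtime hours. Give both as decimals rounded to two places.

Mon: 6:52 AM–4:43 PM = 9 h 51 min
Tue: 10:15 AM–9:08 PM = 10 h 53 min
Wed: 6:42 AM–5:20 PM = 10 h 38 min
Thu: 7:44 AM–6:49 PM = 11 h 5 min
Fri: 6:09 AM–1:14 PM = 7 h 5 min
Sat: 8:28 AM–5:53 PM = 9 h 25 min
Total worked: 58 h 57 min = 58.95 h.
Threshold 40 h → overtime 18 h 57 min, regular 40 h 0 min.

Regular 40.00 hours, overtime 18.95 hours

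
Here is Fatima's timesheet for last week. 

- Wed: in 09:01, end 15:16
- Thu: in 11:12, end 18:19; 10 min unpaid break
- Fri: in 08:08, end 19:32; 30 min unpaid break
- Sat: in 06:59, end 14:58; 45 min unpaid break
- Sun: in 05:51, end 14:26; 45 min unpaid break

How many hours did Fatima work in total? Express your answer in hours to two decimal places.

39.17 hours

Wed: 09:01–15:16 = 6 h 15 min
Thu: 11:12–18:19 = 7 h 7 min; less 10 min break → 6 h 57 min
Fri: 08:08–19:32 = 11 h 24 min; less 30 min break → 10 h 54 min
Sat: 06:59–14:58 = 7 h 59 min; less 45 min break → 7 h 14 min
Sun: 05:51–14:26 = 8 h 35 min; less 45 min break → 7 h 50 min
Total: 6 h 15 min + 6 h 57 min + 10 h 54 min + 7 h 14 min + 7 h 50 min = 39 h 10 min.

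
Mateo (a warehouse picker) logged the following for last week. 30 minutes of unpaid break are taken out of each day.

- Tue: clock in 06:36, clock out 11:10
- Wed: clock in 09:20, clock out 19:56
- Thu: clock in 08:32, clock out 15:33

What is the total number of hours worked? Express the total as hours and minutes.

20 h 41 min

Tue: 06:36–11:10 = 4 h 34 min; less 30 min break → 4 h 4 min
Wed: 09:20–19:56 = 10 h 36 min; less 30 min break → 10 h 6 min
Thu: 08:32–15:33 = 7 h 1 min; less 30 min break → 6 h 31 min
Total: 4 h 4 min + 10 h 6 min + 6 h 31 min = 20 h 41 min.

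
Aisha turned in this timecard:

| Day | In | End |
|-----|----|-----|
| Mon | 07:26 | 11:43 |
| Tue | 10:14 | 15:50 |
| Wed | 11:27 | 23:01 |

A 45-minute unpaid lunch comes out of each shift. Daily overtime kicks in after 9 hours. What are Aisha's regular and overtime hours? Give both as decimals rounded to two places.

Mon: 07:26–11:43 = 4 h 17 min; less 45 min break → 3 h 32 min
Tue: 10:14–15:50 = 5 h 36 min; less 45 min break → 4 h 51 min
Wed: 11:27–23:01 = 11 h 34 min; less 45 min break → 10 h 49 min
Mon reg 3 h 32 min / OT 0 h 0 min; Tue reg 4 h 51 min / OT 0 h 0 min; Wed reg 9 h 0 min / OT 1 h 49 min.
Totals: regular 17 h 23 min, overtime 1 h 49 min.

Regular 17.38 hours, overtime 1.82 hours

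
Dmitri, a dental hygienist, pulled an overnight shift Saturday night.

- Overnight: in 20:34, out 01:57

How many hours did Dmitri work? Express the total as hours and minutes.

Overnight: 20:34 → midnight = 3 h 26 min; midnight → 01:57 = 1 h 57 min; span 5 h 23 min

5 h 23 min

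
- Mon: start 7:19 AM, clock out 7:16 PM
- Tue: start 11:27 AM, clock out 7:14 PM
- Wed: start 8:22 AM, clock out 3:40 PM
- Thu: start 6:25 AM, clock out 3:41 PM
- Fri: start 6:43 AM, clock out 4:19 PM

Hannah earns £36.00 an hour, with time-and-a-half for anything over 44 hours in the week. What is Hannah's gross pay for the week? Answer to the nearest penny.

£1686.60

Mon: 7:19 AM–7:16 PM = 11 h 57 min
Tue: 11:27 AM–7:14 PM = 7 h 47 min
Wed: 8:22 AM–3:40 PM = 7 h 18 min
Thu: 6:25 AM–3:41 PM = 9 h 16 min
Fri: 6:43 AM–4:19 PM = 9 h 36 min
Total worked: 45 h 54 min = 2754 min.
Regular 44 h 0 min = 2640 min at £36.00/h; overtime 1 h 54 min = 114 min at £54.00/h.
Pay = (2640 × £36.00 + 114 × £54.00) ÷ 60 = £1686.60.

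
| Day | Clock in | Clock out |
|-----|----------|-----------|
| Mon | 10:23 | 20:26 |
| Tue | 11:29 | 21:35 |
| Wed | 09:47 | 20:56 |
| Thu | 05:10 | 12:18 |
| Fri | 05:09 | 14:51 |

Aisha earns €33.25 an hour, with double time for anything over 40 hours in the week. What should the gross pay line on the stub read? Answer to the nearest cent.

Mon: 10:23–20:26 = 10 h 3 min
Tue: 11:29–21:35 = 10 h 6 min
Wed: 09:47–20:56 = 11 h 9 min
Thu: 05:10–12:18 = 7 h 8 min
Fri: 05:09–14:51 = 9 h 42 min
Total worked: 48 h 8 min = 2888 min.
Regular 40 h 0 min = 2400 min at €33.25/h; overtime 8 h 8 min = 488 min at €66.50/h.
Pay = (2400 × €33.25 + 488 × €66.50) ÷ 60 = €1870.87.

€1870.87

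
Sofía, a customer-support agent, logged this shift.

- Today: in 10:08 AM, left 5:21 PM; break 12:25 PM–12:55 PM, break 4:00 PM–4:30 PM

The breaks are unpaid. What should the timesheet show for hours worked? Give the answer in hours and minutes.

6 h 13 min

Today: 10:08 AM–5:21 PM = 7 h 13 min; less 60 min break → 6 h 13 min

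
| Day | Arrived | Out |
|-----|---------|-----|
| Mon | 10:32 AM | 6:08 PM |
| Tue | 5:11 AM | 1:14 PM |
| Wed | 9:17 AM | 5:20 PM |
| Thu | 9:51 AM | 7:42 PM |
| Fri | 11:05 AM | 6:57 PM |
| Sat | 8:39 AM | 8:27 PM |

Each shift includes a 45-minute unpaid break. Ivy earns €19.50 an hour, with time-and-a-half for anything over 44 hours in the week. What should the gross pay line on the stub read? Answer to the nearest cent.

Mon: 10:32 AM–6:08 PM = 7 h 36 min; less 45 min break → 6 h 51 min
Tue: 5:11 AM–1:14 PM = 8 h 3 min; less 45 min break → 7 h 18 min
Wed: 9:17 AM–5:20 PM = 8 h 3 min; less 45 min break → 7 h 18 min
Thu: 9:51 AM–7:42 PM = 9 h 51 min; less 45 min break → 9 h 6 min
Fri: 11:05 AM–6:57 PM = 7 h 52 min; less 45 min break → 7 h 7 min
Sat: 8:39 AM–8:27 PM = 11 h 48 min; less 45 min break → 11 h 3 min
Total worked: 48 h 43 min = 2923 min.
Regular 44 h 0 min = 2640 min at €19.50/h; overtime 4 h 43 min = 283 min at €29.25/h.
Pay = (2640 × €19.50 + 283 × €29.25) ÷ 60 = €995.96.

€995.96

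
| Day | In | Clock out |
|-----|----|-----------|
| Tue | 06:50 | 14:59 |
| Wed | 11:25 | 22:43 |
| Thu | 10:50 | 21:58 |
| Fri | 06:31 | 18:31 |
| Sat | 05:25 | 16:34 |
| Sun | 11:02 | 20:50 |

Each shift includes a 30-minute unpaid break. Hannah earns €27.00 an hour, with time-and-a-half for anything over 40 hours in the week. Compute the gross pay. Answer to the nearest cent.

€1911.60

Tue: 06:50–14:59 = 8 h 9 min; less 30 min break → 7 h 39 min
Wed: 11:25–22:43 = 11 h 18 min; less 30 min break → 10 h 48 min
Thu: 10:50–21:58 = 11 h 8 min; less 30 min break → 10 h 38 min
Fri: 06:31–18:31 = 12 h 0 min; less 30 min break → 11 h 30 min
Sat: 05:25–16:34 = 11 h 9 min; less 30 min break → 10 h 39 min
Sun: 11:02–20:50 = 9 h 48 min; less 30 min break → 9 h 18 min
Total worked: 60 h 32 min = 3632 min.
Regular 40 h 0 min = 2400 min at €27.00/h; overtime 20 h 32 min = 1232 min at €40.50/h.
Pay = (2400 × €27.00 + 1232 × €40.50) ÷ 60 = €1911.60.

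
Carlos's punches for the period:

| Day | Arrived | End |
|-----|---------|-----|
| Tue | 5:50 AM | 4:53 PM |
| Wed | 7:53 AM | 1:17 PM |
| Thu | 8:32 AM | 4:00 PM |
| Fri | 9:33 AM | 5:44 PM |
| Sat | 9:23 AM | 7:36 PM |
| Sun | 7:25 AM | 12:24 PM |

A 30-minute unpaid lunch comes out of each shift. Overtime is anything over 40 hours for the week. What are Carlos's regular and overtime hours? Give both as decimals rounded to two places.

Regular 40.00 hours, overtime 4.30 hours

Tue: 5:50 AM–4:53 PM = 11 h 3 min; less 30 min break → 10 h 33 min
Wed: 7:53 AM–1:17 PM = 5 h 24 min; less 30 min break → 4 h 54 min
Thu: 8:32 AM–4:00 PM = 7 h 28 min; less 30 min break → 6 h 58 min
Fri: 9:33 AM–5:44 PM = 8 h 11 min; less 30 min break → 7 h 41 min
Sat: 9:23 AM–7:36 PM = 10 h 13 min; less 30 min break → 9 h 43 min
Sun: 7:25 AM–12:24 PM = 4 h 59 min; less 30 min break → 4 h 29 min
Total worked: 44 h 18 min = 44.30 h.
Threshold 40 h → overtime 4 h 18 min, regular 40 h 0 min.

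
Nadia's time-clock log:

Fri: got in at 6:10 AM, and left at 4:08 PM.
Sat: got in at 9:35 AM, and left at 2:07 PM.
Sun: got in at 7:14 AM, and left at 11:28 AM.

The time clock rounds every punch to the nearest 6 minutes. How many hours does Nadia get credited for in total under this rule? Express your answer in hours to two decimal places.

Fri: in 6:10 AM→6:12 AM, out 4:08 PM→4:06 PM; 9 h 54 min
Sat: in 9:35 AM→9:36 AM, out 2:07 PM→2:06 PM; 4 h 30 min
Sun: in 7:14 AM→7:12 AM, out 11:28 AM→11:30 AM; 4 h 18 min
Total credited: 18 h 42 min.

18.70 hours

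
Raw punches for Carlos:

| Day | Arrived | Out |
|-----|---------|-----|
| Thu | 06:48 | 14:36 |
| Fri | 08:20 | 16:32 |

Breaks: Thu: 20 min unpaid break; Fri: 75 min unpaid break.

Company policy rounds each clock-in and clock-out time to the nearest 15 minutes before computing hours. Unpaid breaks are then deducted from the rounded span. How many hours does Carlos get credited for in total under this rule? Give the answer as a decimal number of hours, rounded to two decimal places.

Thu: in 06:48→06:45, out 14:36→14:30; 7 h 45 min − 20 min = 7 h 25 min
Fri: in 08:20→08:15, out 16:32→16:30; 8 h 15 min − 75 min = 7 h 0 min
Total credited: 14 h 25 min.

14.42 hours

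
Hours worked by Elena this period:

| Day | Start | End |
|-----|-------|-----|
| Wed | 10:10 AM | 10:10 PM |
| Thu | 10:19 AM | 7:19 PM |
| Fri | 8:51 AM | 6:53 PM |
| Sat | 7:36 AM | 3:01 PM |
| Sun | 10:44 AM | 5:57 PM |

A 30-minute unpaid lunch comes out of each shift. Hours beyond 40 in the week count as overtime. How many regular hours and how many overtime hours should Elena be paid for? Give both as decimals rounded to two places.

Regular 40.00 hours, overtime 3.17 hours

Wed: 10:10 AM–10:10 PM = 12 h 0 min; less 30 min break → 11 h 30 min
Thu: 10:19 AM–7:19 PM = 9 h 0 min; less 30 min break → 8 h 30 min
Fri: 8:51 AM–6:53 PM = 10 h 2 min; less 30 min break → 9 h 32 min
Sat: 7:36 AM–3:01 PM = 7 h 25 min; less 30 min break → 6 h 55 min
Sun: 10:44 AM–5:57 PM = 7 h 13 min; less 30 min break → 6 h 43 min
Total worked: 43 h 10 min = 43.17 h.
Threshold 40 h → overtime 3 h 10 min, regular 40 h 0 min.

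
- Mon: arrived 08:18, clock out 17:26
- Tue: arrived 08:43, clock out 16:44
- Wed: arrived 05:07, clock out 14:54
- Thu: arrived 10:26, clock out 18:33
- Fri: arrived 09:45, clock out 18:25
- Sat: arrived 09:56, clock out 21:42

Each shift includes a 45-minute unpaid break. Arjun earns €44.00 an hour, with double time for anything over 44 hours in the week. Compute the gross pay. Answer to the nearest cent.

€2550.53

Mon: 08:18–17:26 = 9 h 8 min; less 45 min break → 8 h 23 min
Tue: 08:43–16:44 = 8 h 1 min; less 45 min break → 7 h 16 min
Wed: 05:07–14:54 = 9 h 47 min; less 45 min break → 9 h 2 min
Thu: 10:26–18:33 = 8 h 7 min; less 45 min break → 7 h 22 min
Fri: 09:45–18:25 = 8 h 40 min; less 45 min break → 7 h 55 min
Sat: 09:56–21:42 = 11 h 46 min; less 45 min break → 11 h 1 min
Total worked: 50 h 59 min = 3059 min.
Regular 44 h 0 min = 2640 min at €44.00/h; overtime 6 h 59 min = 419 min at €88.00/h.
Pay = (2640 × €44.00 + 419 × €88.00) ÷ 60 = €2550.53.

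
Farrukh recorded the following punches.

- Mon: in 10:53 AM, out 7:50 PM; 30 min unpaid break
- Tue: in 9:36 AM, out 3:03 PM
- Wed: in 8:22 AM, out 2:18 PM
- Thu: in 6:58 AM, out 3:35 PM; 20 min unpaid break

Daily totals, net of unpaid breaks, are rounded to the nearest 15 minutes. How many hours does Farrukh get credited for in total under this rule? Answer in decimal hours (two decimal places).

28.25 hours

Mon: 10:53 AM–7:50 PM = 8 h 57 min − 30 min = 8 h 27 min → rounds to 8 h 30 min
Tue: 9:36 AM–3:03 PM = 5 h 27 min → rounds to 5 h 30 min
Wed: 8:22 AM–2:18 PM = 5 h 56 min → rounds to 6 h 0 min
Thu: 6:58 AM–3:35 PM = 8 h 37 min − 20 min = 8 h 17 min → rounds to 8 h 15 min
Total credited: 28 h 15 min.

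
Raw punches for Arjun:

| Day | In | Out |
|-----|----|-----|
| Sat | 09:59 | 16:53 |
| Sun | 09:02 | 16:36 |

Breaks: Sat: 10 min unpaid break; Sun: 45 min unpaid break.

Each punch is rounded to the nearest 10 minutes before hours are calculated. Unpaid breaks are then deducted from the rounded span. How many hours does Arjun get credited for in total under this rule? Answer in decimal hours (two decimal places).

13.58 hours

Sat: in 09:59→10:00, out 16:53→16:50; 6 h 50 min − 10 min = 6 h 40 min
Sun: in 09:02→09:00, out 16:36→16:40; 7 h 40 min − 45 min = 6 h 55 min
Total credited: 13 h 35 min.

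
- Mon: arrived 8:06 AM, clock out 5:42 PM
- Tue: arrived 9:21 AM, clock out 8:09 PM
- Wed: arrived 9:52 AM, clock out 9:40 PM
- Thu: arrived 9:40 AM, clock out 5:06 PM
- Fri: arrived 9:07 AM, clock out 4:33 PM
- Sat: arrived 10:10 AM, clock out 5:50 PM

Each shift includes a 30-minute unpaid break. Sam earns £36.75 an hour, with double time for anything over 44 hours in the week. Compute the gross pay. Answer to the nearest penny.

Mon: 8:06 AM–5:42 PM = 9 h 36 min; less 30 min break → 9 h 6 min
Tue: 9:21 AM–8:09 PM = 10 h 48 min; less 30 min break → 10 h 18 min
Wed: 9:52 AM–9:40 PM = 11 h 48 min; less 30 min break → 11 h 18 min
Thu: 9:40 AM–5:06 PM = 7 h 26 min; less 30 min break → 6 h 56 min
Fri: 9:07 AM–4:33 PM = 7 h 26 min; less 30 min break → 6 h 56 min
Sat: 10:10 AM–5:50 PM = 7 h 40 min; less 30 min break → 7 h 10 min
Total worked: 51 h 44 min = 3104 min.
Regular 44 h 0 min = 2640 min at £36.75/h; overtime 7 h 44 min = 464 min at £73.50/h.
Pay = (2640 × £36.75 + 464 × £73.50) ÷ 60 = £2185.40.

£2185.40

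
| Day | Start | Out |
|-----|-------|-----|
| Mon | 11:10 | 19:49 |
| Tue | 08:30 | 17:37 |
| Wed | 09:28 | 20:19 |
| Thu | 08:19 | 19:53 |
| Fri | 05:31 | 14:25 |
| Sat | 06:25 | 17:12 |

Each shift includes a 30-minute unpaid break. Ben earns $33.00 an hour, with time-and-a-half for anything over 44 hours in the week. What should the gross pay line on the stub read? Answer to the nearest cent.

Mon: 11:10–19:49 = 8 h 39 min; less 30 min break → 8 h 9 min
Tue: 08:30–17:37 = 9 h 7 min; less 30 min break → 8 h 37 min
Wed: 09:28–20:19 = 10 h 51 min; less 30 min break → 10 h 21 min
Thu: 08:19–19:53 = 11 h 34 min; less 30 min break → 11 h 4 min
Fri: 05:31–14:25 = 8 h 54 min; less 30 min break → 8 h 24 min
Sat: 06:25–17:12 = 10 h 47 min; less 30 min break → 10 h 17 min
Total worked: 56 h 52 min = 3412 min.
Regular 44 h 0 min = 2640 min at $33.00/h; overtime 12 h 52 min = 772 min at $49.50/h.
Pay = (2640 × $33.00 + 772 × $49.50) ÷ 60 = $2088.90.

$2088.90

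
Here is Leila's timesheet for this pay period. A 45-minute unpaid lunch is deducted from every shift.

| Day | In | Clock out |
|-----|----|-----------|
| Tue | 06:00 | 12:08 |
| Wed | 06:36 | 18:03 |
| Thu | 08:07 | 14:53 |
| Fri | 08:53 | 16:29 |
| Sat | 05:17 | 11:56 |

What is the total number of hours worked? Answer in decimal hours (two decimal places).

Tue: 06:00–12:08 = 6 h 8 min; less 45 min break → 5 h 23 min
Wed: 06:36–18:03 = 11 h 27 min; less 45 min break → 10 h 42 min
Thu: 08:07–14:53 = 6 h 46 min; less 45 min break → 6 h 1 min
Fri: 08:53–16:29 = 7 h 36 min; less 45 min break → 6 h 51 min
Sat: 05:17–11:56 = 6 h 39 min; less 45 min break → 5 h 54 min
Total: 5 h 23 min + 10 h 42 min + 6 h 1 min + 6 h 51 min + 5 h 54 min = 34 h 51 min.

34.85 hours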